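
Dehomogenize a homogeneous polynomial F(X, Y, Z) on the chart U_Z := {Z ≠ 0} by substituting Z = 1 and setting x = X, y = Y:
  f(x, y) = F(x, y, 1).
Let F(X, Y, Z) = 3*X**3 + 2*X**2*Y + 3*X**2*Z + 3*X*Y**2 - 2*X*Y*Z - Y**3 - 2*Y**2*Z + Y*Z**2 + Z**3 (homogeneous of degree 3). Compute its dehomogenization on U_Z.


f(x, y) = 3*x**3 + 2*x**2*y + 3*x**2 + 3*x*y**2 - 2*x*y - y**3 - 2*y**2 + y + 1

On U_Z we set Z = 1. Each monomial c·X^i·Y^j·Z^k in F becomes c·x^i·y^j·1^k = c·x^i·y^j.
Substituting Z = 1: F(X, Y, 1) = 3*x**3 + 2*x**2*y + 3*x**2 + 3*x*y**2 - 2*x*y - y**3 - 2*y**2 + y + 1.
Note: deg(f) ≤ deg(F) = 3; strict inequality happens when F is divisible by Z (lost terms).


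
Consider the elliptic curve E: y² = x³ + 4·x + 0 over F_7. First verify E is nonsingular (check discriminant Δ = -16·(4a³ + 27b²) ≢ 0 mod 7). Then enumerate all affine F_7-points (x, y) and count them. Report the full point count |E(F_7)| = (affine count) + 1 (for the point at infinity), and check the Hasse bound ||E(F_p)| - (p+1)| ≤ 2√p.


Affine points = {(0, 0), (2, 3), (2, 4), (3, 2), (3, 5), (6, 3), (6, 4)}; affine count = 7; |E(F_7)| = 8.

Discriminant check: Δ ∝ 4a³ + 27b² = 4·4³ + 27·0² = 4·64 + 27·0 ≡ 4 (mod 7). Nonzero ⇒ E is nonsingular.
For each x ∈ F_7, compute rhs = x³ + 4·x + 0 mod 7, then count y ∈ F_7 with y² ≡ rhs.
  x = 0: rhs = 0, matching y values: 0 (1 points).
  x = 1: rhs = 5, matching y values: none (0 points).
  x = 2: rhs = 2, matching y values: 3, 4 (2 points).
  x = 3: rhs = 4, matching y values: 2, 5 (2 points).
  x = 4: rhs = 3, matching y values: none (0 points).
  x = 5: rhs = 5, matching y values: none (0 points).
  x = 6: rhs = 2, matching y values: 3, 4 (2 points).
Total affine count: 7.
Full point count |E(F_7)| = 7 + 1 = 8.
Hasse bound: |8 − (7+1)| = |0| = 0 ≤ 2√7 ≈ 5.2915 ✓.


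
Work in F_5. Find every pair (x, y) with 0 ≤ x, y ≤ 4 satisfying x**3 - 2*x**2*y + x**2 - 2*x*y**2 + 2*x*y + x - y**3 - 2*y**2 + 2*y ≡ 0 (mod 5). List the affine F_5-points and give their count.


Affine F_5-points: {(0, 0), (1, 1), (2, 1), (3, 1), (3, 3)}; count = 5.

For each of the 25 pairs (x, y) ∈ F_5², evaluate f(x, y) mod 5. Record the zeros.
  x = 0: [0↦0, 1↦4, 2↦3, 3↦1, 4↦2]  zeros at y ∈ {0}
  x = 1: [0↦3, 1↦0, 2↦3, 3↦1, 4↦3]  zeros at y ∈ {1}
  x = 2: [0↦4, 1↦0, 2↦3, 3↦2, 4↦1]  zeros at y ∈ {1}
  x = 3: [0↦4, 1↦0, 2↦4, 3↦0, 4↦2]  zeros at y ∈ {1, 3}
  x = 4: [0↦4, 1↦1, 2↦2, 3↦1, 4↦2]  zeros at y ∈ ∅
Collecting zeros: affine points = {(0, 0), (1, 1), (2, 1), (3, 1), (3, 3)}.
Total count |C(F_5)_aff| = 5.


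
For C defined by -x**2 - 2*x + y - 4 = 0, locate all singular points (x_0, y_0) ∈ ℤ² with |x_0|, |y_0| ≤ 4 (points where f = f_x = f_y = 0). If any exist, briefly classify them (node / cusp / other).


No singular points in the scanned grid; C is smooth there.

Compute partial derivatives:
  f_x = -2*x - 2.
  f_y = 1.
f_y = 1 is a nonzero constant, so f_y never vanishes: no point (x, y) can satisfy f = f_x = f_y = 0. In particular no (x, y) ∈ {−4, ..., 4}² is singular; the curve is smooth.


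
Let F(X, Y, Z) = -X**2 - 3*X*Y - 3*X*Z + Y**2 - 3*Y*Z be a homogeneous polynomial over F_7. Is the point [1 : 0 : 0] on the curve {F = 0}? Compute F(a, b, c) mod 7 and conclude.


F(1,0,0) ≡ 6 (mod 7); P is NOT on the curve.

Evaluate F(1, 0, 0) term-by-term (mod 7).
  -X**2 ↦ -1·1·1·1 = -1
  -3*X*Y ↦ -3·1·0·1 = 0
  -3*X*Z ↦ -3·1·1·0 = 0
  Y**2 ↦ 1·1·0·1 = 0
  -3*Y*Z ↦ -3·1·0·0 = 0
Sum: F(1, 0, 0) = (-1) + (0) + (0) + (0) + (0) = -1.
Reducing mod 7: -1 ≡ 6 (mod 7).
Since F(a, b, c) ≡ 6 ≠ 0 (mod 7), P does NOT lie on the curve.


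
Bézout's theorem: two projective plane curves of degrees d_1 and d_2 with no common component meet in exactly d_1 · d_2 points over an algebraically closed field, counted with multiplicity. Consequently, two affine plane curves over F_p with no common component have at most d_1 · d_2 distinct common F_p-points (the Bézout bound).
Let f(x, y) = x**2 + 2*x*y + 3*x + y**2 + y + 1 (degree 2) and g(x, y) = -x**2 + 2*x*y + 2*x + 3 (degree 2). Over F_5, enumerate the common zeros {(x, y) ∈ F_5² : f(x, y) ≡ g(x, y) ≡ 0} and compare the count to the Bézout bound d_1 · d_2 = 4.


Common zeros: {(2, 3)}; count = 1; Bézout bound = 4.

deg(f) = 2, deg(g) = 2, so Bézout bound = 4.
Scan x ∈ F_5. For each x, list the y ∈ F_5 with f(x, y) ≡ 0 and those with g(x, y) ≡ 0 (mod 5); the common zeros in that column are the intersection.
  x = 0: f ≡ 0 at y ∈ ∅; g ≡ 0 at y ∈ ∅; common: ∅.
  x = 1: f ≡ 0 at y ∈ {0, 2}; g ≡ 0 at y ∈ {3}; common: ∅.
  x = 2: f ≡ 0 at y ∈ {2, 3}; g ≡ 0 at y ∈ {3}; common: {3}.
  x = 3: f ≡ 0 at y ∈ ∅; g ≡ 0 at y ∈ {0}; common: ∅.
  x = 4: f ≡ 0 at y ∈ {3}; g ≡ 0 at y ∈ {0}; common: ∅.
Collecting: common zeros = {(2, 3)}, so the count is 1.
Comparison with the Bézout bound: 1 ≤ 4 = deg(f)·deg(g), as expected for curves with no common component (the affine F_5-count falls short of the bound because intersections may lie at infinity, over extension fields, or carry multiplicity).


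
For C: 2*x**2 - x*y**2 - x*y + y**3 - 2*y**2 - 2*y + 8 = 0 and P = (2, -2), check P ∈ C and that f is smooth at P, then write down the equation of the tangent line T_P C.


Tangent line at P: 6*x + 24*y + 36 = 0.

Step 1: f(2, -2) = 0, so P lies on C.
Step 2: partial derivatives
  f_x(x, y) = 4*x - y**2 - y, f_y(x, y) = -2*x*y - x + 3*y**2 - 4*y - 2.
  f_x(P) = 6, f_y(P) = 24 (gradient nonzero, so P is smooth).
Step 3: tangent line at P: 6·(x − 2) + 24·(y − -2) = 0.
Expanding: 6*x + 24*y + 36 = 0.


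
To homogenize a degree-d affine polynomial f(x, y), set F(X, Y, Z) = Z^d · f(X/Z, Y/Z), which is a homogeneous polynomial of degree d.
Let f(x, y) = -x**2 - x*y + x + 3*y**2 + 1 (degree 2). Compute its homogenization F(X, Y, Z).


F(X, Y, Z) = -X**2 - X*Y + X*Z + 3*Y**2 + Z**2

deg(f) = 2.
Substitute x = X/Z, y = Y/Z into f, then multiply by Z^2.
  monomial -1·x^2·y^0 ↦ -1·X^2·Y^0·Z^0.
  monomial -1·x^1·y^1 ↦ -1·X^1·Y^1·Z^0.
  monomial 1·x^1·y^0 ↦ 1·X^1·Y^0·Z^1.
  monomial 3·x^0·y^2 ↦ 3·X^0·Y^2·Z^0.
  monomial 1·x^0·y^0 ↦ 1·X^0·Y^0·Z^2.
Collecting: F(X, Y, Z) = -X**2 - X*Y + X*Z + 3*Y**2 + Z**2.


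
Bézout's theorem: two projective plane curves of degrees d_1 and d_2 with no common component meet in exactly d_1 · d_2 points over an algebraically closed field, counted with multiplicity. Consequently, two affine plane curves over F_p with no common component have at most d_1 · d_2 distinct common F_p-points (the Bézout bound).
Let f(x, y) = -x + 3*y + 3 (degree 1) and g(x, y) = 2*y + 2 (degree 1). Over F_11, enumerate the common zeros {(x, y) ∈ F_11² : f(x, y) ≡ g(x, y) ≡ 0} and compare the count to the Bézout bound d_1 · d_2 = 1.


Common zeros: {(0, 10)}; count = 1; Bézout bound = 1.

deg(f) = 1, deg(g) = 1, so Bézout bound = 1.
Scan x ∈ F_11. For each x, list the y ∈ F_11 with f(x, y) ≡ 0 and those with g(x, y) ≡ 0 (mod 11); the common zeros in that column are the intersection.
  x = 0: f ≡ 0 at y ∈ {10}; g ≡ 0 at y ∈ {10}; common: {10}.
  x = 1: f ≡ 0 at y ∈ {3}; g ≡ 0 at y ∈ {10}; common: ∅.
  x = 2: f ≡ 0 at y ∈ {7}; g ≡ 0 at y ∈ {10}; common: ∅.
  x = 3: f ≡ 0 at y ∈ {0}; g ≡ 0 at y ∈ {10}; common: ∅.
  x = 4: f ≡ 0 at y ∈ {4}; g ≡ 0 at y ∈ {10}; common: ∅.
  x = 5: f ≡ 0 at y ∈ {8}; g ≡ 0 at y ∈ {10}; common: ∅.
  x = 6: f ≡ 0 at y ∈ {1}; g ≡ 0 at y ∈ {10}; common: ∅.
  x = 7: f ≡ 0 at y ∈ {5}; g ≡ 0 at y ∈ {10}; common: ∅.
  x = 8: f ≡ 0 at y ∈ {9}; g ≡ 0 at y ∈ {10}; common: ∅.
  x = 9: f ≡ 0 at y ∈ {2}; g ≡ 0 at y ∈ {10}; common: ∅.
  x = 10: f ≡ 0 at y ∈ {6}; g ≡ 0 at y ∈ {10}; common: ∅.
Collecting: common zeros = {(0, 10)}, so the count is 1.
Comparison with the Bézout bound: 1 ≤ 1 = deg(f)·deg(g), as expected for curves with no common component (the bound is attained).


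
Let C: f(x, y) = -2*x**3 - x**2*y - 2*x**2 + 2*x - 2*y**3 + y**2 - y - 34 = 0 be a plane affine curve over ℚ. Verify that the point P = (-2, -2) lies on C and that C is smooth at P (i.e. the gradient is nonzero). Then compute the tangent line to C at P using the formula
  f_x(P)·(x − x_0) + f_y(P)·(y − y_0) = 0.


Tangent line at P: -22*x - 33*y - 110 = 0.

Step 1: f(-2, -2) = 0, so P lies on C.
Step 2: partial derivatives
  f_x(x, y) = -6*x**2 - 2*x*y - 4*x + 2, f_y(x, y) = -x**2 - 6*y**2 + 2*y - 1.
  f_x(P) = -22, f_y(P) = -33 (gradient nonzero, so P is smooth).
Step 3: tangent line at P: -22·(x − -2) + -33·(y − -2) = 0.
Expanding: -22*x - 33*y - 110 = 0.


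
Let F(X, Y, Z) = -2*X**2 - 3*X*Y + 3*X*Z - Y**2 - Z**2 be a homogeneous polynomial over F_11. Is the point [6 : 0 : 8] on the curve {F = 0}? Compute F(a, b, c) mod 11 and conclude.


F(6,0,8) ≡ 8 (mod 11); P is NOT on the curve.

Evaluate F(6, 0, 8) term-by-term (mod 11).
  -2*X**2 ↦ -2·36·1·1 = -72
  -3*X*Y ↦ -3·6·0·1 = 0
  3*X*Z ↦ 3·6·1·8 = 144
  -Y**2 ↦ -1·1·0·1 = 0
  -Z**2 ↦ -1·1·1·64 = -64
Sum: F(6, 0, 8) = (-72) + (0) + (144) + (0) + (-64) = 8.
Reducing mod 11: 8 ≡ 8 (mod 11).
Since F(a, b, c) ≡ 8 ≠ 0 (mod 11), P does NOT lie on the curve.


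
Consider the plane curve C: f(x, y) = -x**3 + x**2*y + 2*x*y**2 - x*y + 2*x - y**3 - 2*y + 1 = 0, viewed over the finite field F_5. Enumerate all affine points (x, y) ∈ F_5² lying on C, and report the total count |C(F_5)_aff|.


Affine F_5-points: {(2, 1), (2, 2), (3, 0), (4, 0), (4, 3)}; count = 5.

For each of the 25 pairs (x, y) ∈ F_5², evaluate f(x, y) mod 5. Record the zeros.
  x = 0: [0↦1, 1↦3, 2↦4, 3↦3, 4↦4]  zeros at y ∈ ∅
  x = 1: [0↦2, 1↦1, 2↦3, 3↦2, 4↦2]  zeros at y ∈ ∅
  x = 2: [0↦2, 1↦0, 2↦0, 3↦1, 4↦2]  zeros at y ∈ {1, 2}
  x = 3: [0↦0, 1↦4, 2↦4, 3↦4, 4↦3]  zeros at y ∈ {0}
  x = 4: [0↦0, 1↦2, 2↦4, 3↦0, 4↦4]  zeros at y ∈ {0, 3}
Collecting zeros: affine points = {(2, 1), (2, 2), (3, 0), (4, 0), (4, 3)}.
Total count |C(F_5)_aff| = 5.


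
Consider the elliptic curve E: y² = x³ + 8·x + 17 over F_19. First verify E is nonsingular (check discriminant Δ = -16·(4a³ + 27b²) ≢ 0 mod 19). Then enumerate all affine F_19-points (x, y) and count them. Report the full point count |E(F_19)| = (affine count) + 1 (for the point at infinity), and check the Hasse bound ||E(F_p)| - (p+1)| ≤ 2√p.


Affine points = {(0, 6), (0, 13), (1, 8), (1, 11), (3, 7), (3, 12), (5, 7), (5, 12), (7, 6), (7, 13), (8, 2), (8, 17), (9, 1), (9, 18), (11, 7), (11, 12), (12, 6), (12, 13), (13, 0), (14, 2), (14, 17), (15, 4), (15, 15), (16, 2), (16, 17)}; affine count = 25; |E(F_19)| = 26.

Discriminant check: Δ ∝ 4a³ + 27b² = 4·8³ + 27·17² = 4·512 + 27·289 ≡ 9 (mod 19). Nonzero ⇒ E is nonsingular.
For each x ∈ F_19, compute rhs = x³ + 8·x + 17 mod 19, then count y ∈ F_19 with y² ≡ rhs.
  x = 0: rhs = 17, matching y values: 6, 13 (2 points).
  x = 1: rhs = 7, matching y values: 8, 11 (2 points).
  x = 2: rhs = 3, matching y values: none (0 points).
  x = 3: rhs = 11, matching y values: 7, 12 (2 points).
  x = 4: rhs = 18, matching y values: none (0 points).
  x = 5: rhs = 11, matching y values: 7, 12 (2 points).
  x = 6: rhs = 15, matching y values: none (0 points).
  x = 7: rhs = 17, matching y values: 6, 13 (2 points).
  x = 8: rhs = 4, matching y values: 2, 17 (2 points).
  x = 9: rhs = 1, matching y values: 1, 18 (2 points).
  x = 10: rhs = 14, matching y values: none (0 points).
  x = 11: rhs = 11, matching y values: 7, 12 (2 points).
  x = 12: rhs = 17, matching y values: 6, 13 (2 points).
  x = 13: rhs = 0, matching y values: 0 (1 points).
  x = 14: rhs = 4, matching y values: 2, 17 (2 points).
  x = 15: rhs = 16, matching y values: 4, 15 (2 points).
  x = 16: rhs = 4, matching y values: 2, 17 (2 points).
  x = 17: rhs = 12, matching y values: none (0 points).
  x = 18: rhs = 8, matching y values: none (0 points).
Total affine count: 25.
Full point count |E(F_19)| = 25 + 1 = 26.
Hasse bound: |26 − (19+1)| = |6| = 6 ≤ 2√19 ≈ 8.7178 ✓.


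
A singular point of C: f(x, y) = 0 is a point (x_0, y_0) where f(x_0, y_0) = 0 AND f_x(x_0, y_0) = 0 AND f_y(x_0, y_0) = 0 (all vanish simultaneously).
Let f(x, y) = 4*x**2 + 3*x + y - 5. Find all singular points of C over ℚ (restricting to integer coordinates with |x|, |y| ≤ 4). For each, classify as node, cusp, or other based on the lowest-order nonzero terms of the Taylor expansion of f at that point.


No singular points in the scanned grid; C is smooth there.

Compute partial derivatives:
  f_x = 8*x + 3.
  f_y = 1.
f_y = 1 is a nonzero constant, so f_y never vanishes: no point (x, y) can satisfy f = f_x = f_y = 0. In particular no (x, y) ∈ {−4, ..., 4}² is singular; the curve is smooth.


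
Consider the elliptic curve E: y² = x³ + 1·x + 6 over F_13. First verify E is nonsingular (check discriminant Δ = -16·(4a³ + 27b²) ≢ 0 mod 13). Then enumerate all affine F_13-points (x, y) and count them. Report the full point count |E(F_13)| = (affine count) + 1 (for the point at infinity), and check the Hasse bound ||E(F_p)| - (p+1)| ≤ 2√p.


Affine points = {(2, 4), (2, 9), (3, 6), (3, 7), (4, 3), (4, 10), (9, 4), (9, 9), (11, 3), (11, 10), (12, 2), (12, 11)}; affine count = 12; |E(F_13)| = 13.

Discriminant check: Δ ∝ 4a³ + 27b² = 4·1³ + 27·6² = 4·1 + 27·36 ≡ 1 (mod 13). Nonzero ⇒ E is nonsingular.
For each x ∈ F_13, compute rhs = x³ + 1·x + 6 mod 13, then count y ∈ F_13 with y² ≡ rhs.
  x = 0: rhs = 6, matching y values: none (0 points).
  x = 1: rhs = 8, matching y values: none (0 points).
  x = 2: rhs = 3, matching y values: 4, 9 (2 points).
  x = 3: rhs = 10, matching y values: 6, 7 (2 points).
  x = 4: rhs = 9, matching y values: 3, 10 (2 points).
  x = 5: rhs = 6, matching y values: none (0 points).
  x = 6: rhs = 7, matching y values: none (0 points).
  x = 7: rhs = 5, matching y values: none (0 points).
  x = 8: rhs = 6, matching y values: none (0 points).
  x = 9: rhs = 3, matching y values: 4, 9 (2 points).
  x = 10: rhs = 2, matching y values: none (0 points).
  x = 11: rhs = 9, matching y values: 3, 10 (2 points).
  x = 12: rhs = 4, matching y values: 2, 11 (2 points).
Total affine count: 12.
Full point count |E(F_13)| = 12 + 1 = 13.
Hasse bound: |13 − (13+1)| = |-1| = 1 ≤ 2√13 ≈ 7.2111 ✓.


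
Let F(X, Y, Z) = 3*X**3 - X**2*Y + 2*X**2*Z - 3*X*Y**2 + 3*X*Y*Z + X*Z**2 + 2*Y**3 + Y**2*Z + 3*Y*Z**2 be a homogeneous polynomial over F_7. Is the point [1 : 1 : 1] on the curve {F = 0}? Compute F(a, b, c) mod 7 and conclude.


F(1,1,1) ≡ 4 (mod 7); P is NOT on the curve.

Evaluate F(1, 1, 1) term-by-term (mod 7).
  3*X**3 ↦ 3·1·1·1 = 3
  -X**2*Y ↦ -1·1·1·1 = -1
  2*X**2*Z ↦ 2·1·1·1 = 2
  -3*X*Y**2 ↦ -3·1·1·1 = -3
  3*X*Y*Z ↦ 3·1·1·1 = 3
  X*Z**2 ↦ 1·1·1·1 = 1
  2*Y**3 ↦ 2·1·1·1 = 2
  Y**2*Z ↦ 1·1·1·1 = 1
  3*Y*Z**2 ↦ 3·1·1·1 = 3
Sum: F(1, 1, 1) = (3) + (-1) + (2) + (-3) + (3) + (1) + (2) + (1) + (3) = 11.
Reducing mod 7: 11 ≡ 4 (mod 7).
Since F(a, b, c) ≡ 4 ≠ 0 (mod 7), P does NOT lie on the curve.


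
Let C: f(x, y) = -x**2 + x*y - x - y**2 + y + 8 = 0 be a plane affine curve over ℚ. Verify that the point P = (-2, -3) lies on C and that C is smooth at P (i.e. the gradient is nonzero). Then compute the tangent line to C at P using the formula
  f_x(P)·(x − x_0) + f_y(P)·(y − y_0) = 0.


Tangent line at P: 5*y + 15 = 0.

Step 1: f(-2, -3) = 0, so P lies on C.
Step 2: partial derivatives
  f_x(x, y) = -2*x + y - 1, f_y(x, y) = x - 2*y + 1.
  f_x(P) = 0, f_y(P) = 5 (gradient nonzero, so P is smooth).
Step 3: tangent line at P: 0·(x − -2) + 5·(y − -3) = 0.
Expanding: 5*y + 15 = 0.


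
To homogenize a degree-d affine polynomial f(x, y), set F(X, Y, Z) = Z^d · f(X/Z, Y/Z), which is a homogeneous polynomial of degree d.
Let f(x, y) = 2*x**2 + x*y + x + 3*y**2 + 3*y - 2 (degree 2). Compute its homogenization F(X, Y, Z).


F(X, Y, Z) = 2*X**2 + X*Y + X*Z + 3*Y**2 + 3*Y*Z - 2*Z**2

deg(f) = 2.
Substitute x = X/Z, y = Y/Z into f, then multiply by Z^2.
  monomial 2·x^2·y^0 ↦ 2·X^2·Y^0·Z^0.
  monomial 1·x^1·y^1 ↦ 1·X^1·Y^1·Z^0.
  monomial 1·x^1·y^0 ↦ 1·X^1·Y^0·Z^1.
  monomial 3·x^0·y^2 ↦ 3·X^0·Y^2·Z^0.
  monomial 3·x^0·y^1 ↦ 3·X^0·Y^1·Z^1.
  monomial -2·x^0·y^0 ↦ -2·X^0·Y^0·Z^2.
Collecting: F(X, Y, Z) = 2*X**2 + X*Y + X*Z + 3*Y**2 + 3*Y*Z - 2*Z**2.


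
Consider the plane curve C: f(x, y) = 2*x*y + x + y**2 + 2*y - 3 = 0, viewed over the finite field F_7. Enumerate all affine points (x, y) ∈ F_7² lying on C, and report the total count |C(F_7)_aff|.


Affine F_7-points: {(0, 1), (0, 4), (3, 0), (3, 6), (6, 2), (6, 5)}; count = 6.

For each of the 49 pairs (x, y) ∈ F_7², evaluate f(x, y) mod 7. Record the zeros.
  x = 0: [0↦4, 1↦0, 2↦5, 3↦5, 4↦0, 5↦4, 6↦3]  zeros at y ∈ {1, 4}
  x = 1: [0↦5, 1↦3, 2↦3, 3↦5, 4↦2, 5↦1, 6↦2]  zeros at y ∈ ∅
  x = 2: [0↦6, 1↦6, 2↦1, 3↦5, 4↦4, 5↦5, 6↦1]  zeros at y ∈ ∅
  x = 3: [0↦0, 1↦2, 2↦6, 3↦5, 4↦6, 5↦2, 6↦0]  zeros at y ∈ {0, 6}
  x = 4: [0↦1, 1↦5, 2↦4, 3↦5, 4↦1, 5↦6, 6↦6]  zeros at y ∈ ∅
  x = 5: [0↦2, 1↦1, 2↦2, 3↦5, 4↦3, 5↦3, 6↦5]  zeros at y ∈ ∅
  x = 6: [0↦3, 1↦4, 2↦0, 3↦5, 4↦5, 5↦0, 6↦4]  zeros at y ∈ {2, 5}
Collecting zeros: affine points = {(0, 1), (0, 4), (3, 0), (3, 6), (6, 2), (6, 5)}.
Total count |C(F_7)_aff| = 6.


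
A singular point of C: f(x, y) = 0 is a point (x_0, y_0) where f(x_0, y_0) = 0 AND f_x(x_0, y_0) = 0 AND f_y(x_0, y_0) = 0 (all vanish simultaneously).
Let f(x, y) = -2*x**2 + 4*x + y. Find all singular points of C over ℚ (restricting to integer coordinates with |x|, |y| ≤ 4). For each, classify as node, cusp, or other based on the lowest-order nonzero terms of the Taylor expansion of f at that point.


No singular points in the scanned grid; C is smooth there.

Compute partial derivatives:
  f_x = 4 - 4*x.
  f_y = 1.
f_y = 1 is a nonzero constant, so f_y never vanishes: no point (x, y) can satisfy f = f_x = f_y = 0. In particular no (x, y) ∈ {−4, ..., 4}² is singular; the curve is smooth.


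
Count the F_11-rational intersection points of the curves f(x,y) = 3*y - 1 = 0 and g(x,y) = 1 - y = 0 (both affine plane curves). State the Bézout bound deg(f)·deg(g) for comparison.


Common zeros: ∅; count = 0; Bézout bound = 1.

deg(f) = 1, deg(g) = 1, so Bézout bound = 1.
Scan x ∈ F_11. For each x, list the y ∈ F_11 with f(x, y) ≡ 0 and those with g(x, y) ≡ 0 (mod 11); the common zeros in that column are the intersection.
  x = 0: f ≡ 0 at y ∈ {4}; g ≡ 0 at y ∈ {1}; common: ∅.
  x = 1: f ≡ 0 at y ∈ {4}; g ≡ 0 at y ∈ {1}; common: ∅.
  x = 2: f ≡ 0 at y ∈ {4}; g ≡ 0 at y ∈ {1}; common: ∅.
  x = 3: f ≡ 0 at y ∈ {4}; g ≡ 0 at y ∈ {1}; common: ∅.
  x = 4: f ≡ 0 at y ∈ {4}; g ≡ 0 at y ∈ {1}; common: ∅.
  x = 5: f ≡ 0 at y ∈ {4}; g ≡ 0 at y ∈ {1}; common: ∅.
  x = 6: f ≡ 0 at y ∈ {4}; g ≡ 0 at y ∈ {1}; common: ∅.
  x = 7: f ≡ 0 at y ∈ {4}; g ≡ 0 at y ∈ {1}; common: ∅.
  x = 8: f ≡ 0 at y ∈ {4}; g ≡ 0 at y ∈ {1}; common: ∅.
  x = 9: f ≡ 0 at y ∈ {4}; g ≡ 0 at y ∈ {1}; common: ∅.
  x = 10: f ≡ 0 at y ∈ {4}; g ≡ 0 at y ∈ {1}; common: ∅.
Collecting: common zeros = ∅, so the count is 0.
Comparison with the Bézout bound: 0 ≤ 1 = deg(f)·deg(g), as expected for curves with no common component (the affine F_11-count falls short of the bound because intersections may lie at infinity, over extension fields, or carry multiplicity).


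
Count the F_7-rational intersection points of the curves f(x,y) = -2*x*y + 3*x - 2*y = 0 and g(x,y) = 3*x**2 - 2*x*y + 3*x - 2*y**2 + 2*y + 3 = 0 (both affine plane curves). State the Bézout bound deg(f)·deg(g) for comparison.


Common zeros: {(1, 6), (4, 4)}; count = 2; Bézout bound = 4.

deg(f) = 2, deg(g) = 2, so Bézout bound = 4.
Scan x ∈ F_7. For each x, list the y ∈ F_7 with f(x, y) ≡ 0 and those with g(x, y) ≡ 0 (mod 7); the common zeros in that column are the intersection.
  x = 0: f ≡ 0 at y ∈ {0}; g ≡ 0 at y ∈ {4}; common: ∅.
  x = 1: f ≡ 0 at y ∈ {6}; g ≡ 0 at y ∈ {1, 6}; common: {6}.
  x = 2: f ≡ 0 at y ∈ {1}; g ≡ 0 at y ∈ {0, 6}; common: ∅.
  x = 3: f ≡ 0 at y ∈ {2}; g ≡ 0 at y ∈ ∅; common: ∅.
  x = 4: f ≡ 0 at y ∈ {4}; g ≡ 0 at y ∈ {0, 4}; common: {4}.
  x = 5: f ≡ 0 at y ∈ {3}; g ≡ 0 at y ∈ ∅; common: ∅.
  x = 6: f ≡ 0 at y ∈ ∅; g ≡ 0 at y ∈ ∅; common: ∅.
Collecting: common zeros = {(1, 6), (4, 4)}, so the count is 2.
Comparison with the Bézout bound: 2 ≤ 4 = deg(f)·deg(g), as expected for curves with no common component (the affine F_7-count falls short of the bound because intersections may lie at infinity, over extension fields, or carry multiplicity).


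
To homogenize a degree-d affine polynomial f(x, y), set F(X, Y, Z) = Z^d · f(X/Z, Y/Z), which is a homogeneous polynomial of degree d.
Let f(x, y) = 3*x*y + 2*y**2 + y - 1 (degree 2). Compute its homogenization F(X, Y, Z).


F(X, Y, Z) = 3*X*Y + 2*Y**2 + Y*Z - Z**2

deg(f) = 2.
Substitute x = X/Z, y = Y/Z into f, then multiply by Z^2.
  monomial 3·x^1·y^1 ↦ 3·X^1·Y^1·Z^0.
  monomial 2·x^0·y^2 ↦ 2·X^0·Y^2·Z^0.
  monomial 1·x^0·y^1 ↦ 1·X^0·Y^1·Z^1.
  monomial -1·x^0·y^0 ↦ -1·X^0·Y^0·Z^2.
Collecting: F(X, Y, Z) = 3*X*Y + 2*Y**2 + Y*Z - Z**2.


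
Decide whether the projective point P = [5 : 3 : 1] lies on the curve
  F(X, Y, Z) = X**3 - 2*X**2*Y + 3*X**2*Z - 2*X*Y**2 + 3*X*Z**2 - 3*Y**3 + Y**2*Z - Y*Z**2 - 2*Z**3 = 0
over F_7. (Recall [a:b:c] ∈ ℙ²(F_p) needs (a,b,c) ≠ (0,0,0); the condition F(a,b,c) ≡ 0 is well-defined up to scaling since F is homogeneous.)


F(5,3,1) ≡ 3 (mod 7); P is NOT on the curve.

Evaluate F(5, 3, 1) term-by-term (mod 7).
  X**3 ↦ 1·125·1·1 = 125
  -2*X**2*Y ↦ -2·25·3·1 = -150
  3*X**2*Z ↦ 3·25·1·1 = 75
  -2*X*Y**2 ↦ -2·5·9·1 = -90
  3*X*Z**2 ↦ 3·5·1·1 = 15
  -3*Y**3 ↦ -3·1·27·1 = -81
  Y**2*Z ↦ 1·1·9·1 = 9
  -Y*Z**2 ↦ -1·1·3·1 = -3
  -2*Z**3 ↦ -2·1·1·1 = -2
Sum: F(5, 3, 1) = (125) + (-150) + (75) + (-90) + (15) + (-81) + (9) + (-3) + (-2) = -102.
Reducing mod 7: -102 ≡ 3 (mod 7).
Since F(a, b, c) ≡ 3 ≠ 0 (mod 7), P does NOT lie on the curve.


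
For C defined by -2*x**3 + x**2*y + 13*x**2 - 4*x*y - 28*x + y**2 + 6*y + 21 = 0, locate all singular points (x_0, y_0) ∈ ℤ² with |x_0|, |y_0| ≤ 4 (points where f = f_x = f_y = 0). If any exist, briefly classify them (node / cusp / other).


Singular points: {(2, -1)}; classification: cusp.

Compute partial derivatives:
  f_x = -6*x**2 + 2*x*y + 26*x - 4*y - 28.
  f_y = x**2 - 4*x + 2*y + 6.
Scan x_0 ∈ {−4, ..., 4}. For each x_0, f_y(x_0, y) is a polynomial in y; find its integer roots y ∈ {−4, ..., 4}, then test f_x and f at those candidates.
  x = -4: f_y(-4, y) = 2*y + 38; no integer root y with |y| ≤ 4.
  x = -3: f_y(-3, y) = 2*y + 27; no integer root y with |y| ≤ 4.
  x = -2: f_y(-2, y) = 2*y + 18; no integer root y with |y| ≤ 4.
  x = -1: f_y(-1, y) = 2*y + 11; no integer root y with |y| ≤ 4.
  x = 0: f_y(0, y) = 2*y + 6; vanishes at y ∈ {-3}. (0, -3): f_x = -16 ≠ 0.
  x = 1: f_y(1, y) = 2*y + 3; no integer root y with |y| ≤ 4.
  x = 2: f_y(2, y) = 2*y + 2; vanishes at y ∈ {-1}. (2, -1): f_x = 0, f = 0 — SINGULAR.
  x = 3: f_y(3, y) = 2*y + 3; no integer root y with |y| ≤ 4.
  x = 4: f_y(4, y) = 2*y + 6; vanishes at y ∈ {-3}. (4, -3): f_x = -32 ≠ 0.
Only singular point on the grid: (2, -1).
Classify: substitute x = 2 + u, y = -1 + v and expand: f = -2*u**3 + u**2*v + v**2.
No constant or linear terms (consistent with a singular point). Quadratic part: v**2. Cubic part: -2*u**3 + u**2*v.
The quadratic part v**2 is a perfect square, so there is a single (double) tangent line v = 0, i.e. y = -1. Restricting the cubic part to that line (v = 0) leaves -2*u**3 ≠ 0, so f is not divisible by v and the branch is v² ≈ 2*u**3 to lowest order — this is a cusp.
Classification: cusp.


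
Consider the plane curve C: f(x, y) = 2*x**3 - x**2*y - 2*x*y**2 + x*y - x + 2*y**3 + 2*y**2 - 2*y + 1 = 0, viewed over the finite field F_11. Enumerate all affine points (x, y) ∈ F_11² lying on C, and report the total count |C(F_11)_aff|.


Affine F_11-points: {(1, 5), (2, 1), (5, 9), (7, 4), (7, 9), (8, 5), (9, 2), (9, 8), (9, 9), (10, 0), (10, 4), (10, 5)}; count = 12.

For each of the 121 pairs (x, y) ∈ F_11², evaluate f(x, y) mod 11. Record the zeros.
  x = 0: [0↦1, 1↦3, 2↦10, 3↦1, 4↦10, 5↦5, 6↦9, 7↦1, 8↦4, 9↦8, 10↦3]  zeros at y ∈ ∅
  x = 1: [0↦2, 1↦2, 2↦3, 3↦6, 4↦1, 5↦0, 6↦4, 7↦3, 8↦9, 9↦1, 10↦2]  zeros at y ∈ {5}
  x = 2: [0↦4, 1↦0, 2↦4, 3↦6, 4↦7, 5↦8, 6↦10, 7↦3, 8↦10, 9↦10, 10↦4]  zeros at y ∈ {1}
  x = 3: [0↦8, 1↦9, 2↦3, 3↦2, 4↦7, 5↦8, 6↦6, 7↦2, 8↦8, 9↦3, 10↦10]  zeros at y ∈ ∅
  x = 4: [0↦4, 1↦8, 2↦1, 3↦6, 4↦2, 5↦1, 6↦4, 7↦1, 8↦4, 9↦3, 10↦10]  zeros at y ∈ ∅
  x = 5: [0↦4, 1↦9, 2↦10, 3↦8, 4↦4, 5↦10, 6↦5, 7↦1, 8↦10, 9↦0, 10↦5]  zeros at y ∈ {9}
  x = 6: [0↦9, 1↦2, 2↦9, 3↦9, 4↦3, 5↦3, 6↦10, 7↦3, 8↦5, 9↦6, 10↦7]  zeros at y ∈ ∅
  x = 7: [0↦9, 1↦10, 2↦10, 3↦10, 4↦0, 5↦3, 6↦9, 7↦8, 8↦1, 9↦0, 10↦6]  zeros at y ∈ {4, 9}
  x = 8: [0↦5, 1↦1, 2↦3, 3↦1, 4↦7, 5↦0, 6↦3, 7↦6, 8↦10, 9↦5, 10↦3]  zeros at y ∈ {5}
  x = 9: [0↦9, 1↦9, 2↦0, 3↦5, 4↦3, 5↦6, 6↦4, 7↦9, 8↦0, 9↦0, 10↦10]  zeros at y ∈ {2, 8, 9}
  x = 10: [0↦0, 1↦2, 2↦2, 3↦1, 4↦0, 5↦0, 6↦2, 7↦7, 8↦5, 9↦8, 10↦6]  zeros at y ∈ {0, 4, 5}
Collecting zeros: affine points = {(1, 5), (2, 1), (5, 9), (7, 4), (7, 9), (8, 5), (9, 2), (9, 8), (9, 9), (10, 0), (10, 4), (10, 5)}.
Total count |C(F_11)_aff| = 12.


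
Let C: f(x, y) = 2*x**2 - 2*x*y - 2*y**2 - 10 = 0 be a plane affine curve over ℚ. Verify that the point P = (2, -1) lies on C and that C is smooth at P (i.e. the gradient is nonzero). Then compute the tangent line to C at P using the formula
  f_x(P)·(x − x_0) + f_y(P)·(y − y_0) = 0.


Tangent line at P: 10*x - 20 = 0.

Step 1: f(2, -1) = 0, so P lies on C.
Step 2: partial derivatives
  f_x(x, y) = 4*x - 2*y, f_y(x, y) = -2*x - 4*y.
  f_x(P) = 10, f_y(P) = 0 (gradient nonzero, so P is smooth).
Step 3: tangent line at P: 10·(x − 2) + 0·(y − -1) = 0.
Expanding: 10*x - 20 = 0.


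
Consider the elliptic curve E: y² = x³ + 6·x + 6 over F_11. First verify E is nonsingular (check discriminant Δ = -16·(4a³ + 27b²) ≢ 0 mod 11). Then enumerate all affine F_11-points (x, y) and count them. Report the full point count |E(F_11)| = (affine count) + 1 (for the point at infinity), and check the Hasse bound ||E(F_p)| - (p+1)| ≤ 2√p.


Affine points = {(2, 2), (2, 9), (6, 4), (6, 7), (8, 4), (8, 7)}; affine count = 6; |E(F_11)| = 7.

Discriminant check: Δ ∝ 4a³ + 27b² = 4·6³ + 27·6² = 4·216 + 27·36 ≡ 10 (mod 11). Nonzero ⇒ E is nonsingular.
For each x ∈ F_11, compute rhs = x³ + 6·x + 6 mod 11, then count y ∈ F_11 with y² ≡ rhs.
  x = 0: rhs = 6, matching y values: none (0 points).
  x = 1: rhs = 2, matching y values: none (0 points).
  x = 2: rhs = 4, matching y values: 2, 9 (2 points).
  x = 3: rhs = 7, matching y values: none (0 points).
  x = 4: rhs = 6, matching y values: none (0 points).
  x = 5: rhs = 7, matching y values: none (0 points).
  x = 6: rhs = 5, matching y values: 4, 7 (2 points).
  x = 7: rhs = 6, matching y values: none (0 points).
  x = 8: rhs = 5, matching y values: 4, 7 (2 points).
  x = 9: rhs = 8, matching y values: none (0 points).
  x = 10: rhs = 10, matching y values: none (0 points).
Total affine count: 6.
Full point count |E(F_11)| = 6 + 1 = 7.
Hasse bound: |7 − (11+1)| = |-5| = 5 ≤ 2√11 ≈ 6.6332 ✓.


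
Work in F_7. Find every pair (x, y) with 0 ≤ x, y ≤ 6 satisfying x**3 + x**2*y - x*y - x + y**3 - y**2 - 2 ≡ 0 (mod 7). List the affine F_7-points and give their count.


Affine F_7-points: {(0, 5), (1, 5), (2, 3), (2, 6), (3, 1), (3, 6), (4, 1), (4, 3), (4, 4), (5, 3), (6, 1)}; count = 11.

For each of the 49 pairs (x, y) ∈ F_7², evaluate f(x, y) mod 7. Record the zeros.
  x = 0: [0↦5, 1↦5, 2↦2, 3↦2, 4↦4, 5↦0, 6↦3]  zeros at y ∈ {5}
  x = 1: [0↦5, 1↦5, 2↦2, 3↦2, 4↦4, 5↦0, 6↦3]  zeros at y ∈ {5}
  x = 2: [0↦4, 1↦6, 2↦5, 3↦0, 4↦4, 5↦2, 6↦0]  zeros at y ∈ {3, 6}
  x = 3: [0↦1, 1↦0, 2↦3, 3↦2, 4↦3, 5↦5, 6↦0]  zeros at y ∈ {1, 6}
  x = 4: [0↦2, 1↦0, 2↦2, 3↦0, 4↦0, 5↦1, 6↦2]  zeros at y ∈ {1, 3, 4}
  x = 5: [0↦6, 1↦5, 2↦1, 3↦0, 4↦1, 5↦3, 6↦5]  zeros at y ∈ {3}
  x = 6: [0↦5, 1↦0, 2↦6, 3↦1, 4↦5, 5↦3, 6↦1]  zeros at y ∈ {1}
Collecting zeros: affine points = {(0, 5), (1, 5), (2, 3), (2, 6), (3, 1), (3, 6), (4, 1), (4, 3), (4, 4), (5, 3), (6, 1)}.
Total count |C(F_7)_aff| = 11.


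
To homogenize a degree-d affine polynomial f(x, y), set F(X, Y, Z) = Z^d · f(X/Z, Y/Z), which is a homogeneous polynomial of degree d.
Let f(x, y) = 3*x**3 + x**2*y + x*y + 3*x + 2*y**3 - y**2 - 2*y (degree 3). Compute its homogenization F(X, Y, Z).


F(X, Y, Z) = 3*X**3 + X**2*Y + X*Y*Z + 3*X*Z**2 + 2*Y**3 - Y**2*Z - 2*Y*Z**2

deg(f) = 3.
Substitute x = X/Z, y = Y/Z into f, then multiply by Z^3.
  monomial 3·x^3·y^0 ↦ 3·X^3·Y^0·Z^0.
  monomial 1·x^2·y^1 ↦ 1·X^2·Y^1·Z^0.
  monomial 1·x^1·y^1 ↦ 1·X^1·Y^1·Z^1.
  monomial 3·x^1·y^0 ↦ 3·X^1·Y^0·Z^2.
  monomial 2·x^0·y^3 ↦ 2·X^0·Y^3·Z^0.
  monomial -1·x^0·y^2 ↦ -1·X^0·Y^2·Z^1.
  monomial -2·x^0·y^1 ↦ -2·X^0·Y^1·Z^2.
Collecting: F(X, Y, Z) = 3*X**3 + X**2*Y + X*Y*Z + 3*X*Z**2 + 2*Y**3 - Y**2*Z - 2*Y*Z**2.


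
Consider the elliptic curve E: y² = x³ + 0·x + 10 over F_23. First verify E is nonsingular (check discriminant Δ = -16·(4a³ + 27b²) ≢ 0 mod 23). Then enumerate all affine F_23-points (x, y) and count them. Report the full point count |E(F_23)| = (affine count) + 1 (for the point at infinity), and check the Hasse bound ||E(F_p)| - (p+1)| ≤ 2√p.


Affine points = {(2, 8), (2, 15), (7, 10), (7, 13), (8, 4), (8, 19), (9, 7), (9, 16), (12, 6), (12, 17), (15, 2), (15, 21), (16, 9), (16, 14), (17, 1), (17, 22), (18, 0), (20, 11), (20, 12), (21, 5), (21, 18), (22, 3), (22, 20)}; affine count = 23; |E(F_23)| = 24.

Discriminant check: Δ ∝ 4a³ + 27b² = 4·0³ + 27·10² = 4·0 + 27·100 ≡ 9 (mod 23). Nonzero ⇒ E is nonsingular.
For each x ∈ F_23, compute rhs = x³ + 0·x + 10 mod 23, then count y ∈ F_23 with y² ≡ rhs.
  x = 0: rhs = 10, matching y values: none (0 points).
  x = 1: rhs = 11, matching y values: none (0 points).
  x = 2: rhs = 18, matching y values: 8, 15 (2 points).
  x = 3: rhs = 14, matching y values: none (0 points).
  x = 4: rhs = 5, matching y values: none (0 points).
  x = 5: rhs = 20, matching y values: none (0 points).
  x = 6: rhs = 19, matching y values: none (0 points).
  x = 7: rhs = 8, matching y values: 10, 13 (2 points).
  x = 8: rhs = 16, matching y values: 4, 19 (2 points).
  x = 9: rhs = 3, matching y values: 7, 16 (2 points).
  x = 10: rhs = 21, matching y values: none (0 points).
  x = 11: rhs = 7, matching y values: none (0 points).
  x = 12: rhs = 13, matching y values: 6, 17 (2 points).
  x = 13: rhs = 22, matching y values: none (0 points).
  x = 14: rhs = 17, matching y values: none (0 points).
  x = 15: rhs = 4, matching y values: 2, 21 (2 points).
  x = 16: rhs = 12, matching y values: 9, 14 (2 points).
  x = 17: rhs = 1, matching y values: 1, 22 (2 points).
  x = 18: rhs = 0, matching y values: 0 (1 points).
  x = 19: rhs = 15, matching y values: none (0 points).
  x = 20: rhs = 6, matching y values: 11, 12 (2 points).
  x = 21: rhs = 2, matching y values: 5, 18 (2 points).
  x = 22: rhs = 9, matching y values: 3, 20 (2 points).
Total affine count: 23.
Full point count |E(F_23)| = 23 + 1 = 24.
Hasse bound: |24 − (23+1)| = |0| = 0 ≤ 2√23 ≈ 9.5917 ✓.


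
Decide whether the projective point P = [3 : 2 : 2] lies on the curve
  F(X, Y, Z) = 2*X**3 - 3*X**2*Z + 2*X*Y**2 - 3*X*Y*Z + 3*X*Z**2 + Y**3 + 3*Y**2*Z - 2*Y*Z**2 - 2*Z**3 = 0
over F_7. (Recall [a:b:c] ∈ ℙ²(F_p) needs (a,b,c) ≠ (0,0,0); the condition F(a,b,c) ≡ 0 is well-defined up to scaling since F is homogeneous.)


F(3,2,2) ≡ 3 (mod 7); P is NOT on the curve.

Evaluate F(3, 2, 2) term-by-term (mod 7).
  2*X**3 ↦ 2·27·1·1 = 54
  -3*X**2*Z ↦ -3·9·1·2 = -54
  2*X*Y**2 ↦ 2·3·4·1 = 24
  -3*X*Y*Z ↦ -3·3·2·2 = -36
  3*X*Z**2 ↦ 3·3·1·4 = 36
  Y**3 ↦ 1·1·8·1 = 8
  3*Y**2*Z ↦ 3·1·4·2 = 24
  -2*Y*Z**2 ↦ -2·1·2·4 = -16
  -2*Z**3 ↦ -2·1·1·8 = -16
Sum: F(3, 2, 2) = (54) + (-54) + (24) + (-36) + (36) + (8) + (24) + (-16) + (-16) = 24.
Reducing mod 7: 24 ≡ 3 (mod 7).
Since F(a, b, c) ≡ 3 ≠ 0 (mod 7), P does NOT lie on the curve.


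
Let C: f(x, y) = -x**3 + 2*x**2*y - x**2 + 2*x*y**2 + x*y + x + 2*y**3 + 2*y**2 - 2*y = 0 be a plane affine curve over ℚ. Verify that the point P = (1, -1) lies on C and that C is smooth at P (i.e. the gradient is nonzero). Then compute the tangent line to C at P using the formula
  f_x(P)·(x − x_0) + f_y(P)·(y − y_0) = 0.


Tangent line at P: -7*x - y + 6 = 0.

Step 1: f(1, -1) = 0, so P lies on C.
Step 2: partial derivatives
  f_x(x, y) = -3*x**2 + 4*x*y - 2*x + 2*y**2 + y + 1, f_y(x, y) = 2*x**2 + 4*x*y + x + 6*y**2 + 4*y - 2.
  f_x(P) = -7, f_y(P) = -1 (gradient nonzero, so P is smooth).
Step 3: tangent line at P: -7·(x − 1) + -1·(y − -1) = 0.
Expanding: -7*x - y + 6 = 0.


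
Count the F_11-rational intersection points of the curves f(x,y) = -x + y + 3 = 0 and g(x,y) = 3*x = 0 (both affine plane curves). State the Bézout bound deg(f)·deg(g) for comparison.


Common zeros: {(0, 8)}; count = 1; Bézout bound = 1.

deg(f) = 1, deg(g) = 1, so Bézout bound = 1.
Scan x ∈ F_11. For each x, list the y ∈ F_11 with f(x, y) ≡ 0 and those with g(x, y) ≡ 0 (mod 11); the common zeros in that column are the intersection.
  x = 0: f ≡ 0 at y ∈ {8}; g ≡ 0 at y ∈ {0, 1, 2, 3, 4, 5, 6, 7, 8, 9, 10}; common: {8}.
  x = 1: f ≡ 0 at y ∈ {9}; g ≡ 0 at y ∈ ∅; common: ∅.
  x = 2: f ≡ 0 at y ∈ {10}; g ≡ 0 at y ∈ ∅; common: ∅.
  x = 3: f ≡ 0 at y ∈ {0}; g ≡ 0 at y ∈ ∅; common: ∅.
  x = 4: f ≡ 0 at y ∈ {1}; g ≡ 0 at y ∈ ∅; common: ∅.
  x = 5: f ≡ 0 at y ∈ {2}; g ≡ 0 at y ∈ ∅; common: ∅.
  x = 6: f ≡ 0 at y ∈ {3}; g ≡ 0 at y ∈ ∅; common: ∅.
  x = 7: f ≡ 0 at y ∈ {4}; g ≡ 0 at y ∈ ∅; common: ∅.
  x = 8: f ≡ 0 at y ∈ {5}; g ≡ 0 at y ∈ ∅; common: ∅.
  x = 9: f ≡ 0 at y ∈ {6}; g ≡ 0 at y ∈ ∅; common: ∅.
  x = 10: f ≡ 0 at y ∈ {7}; g ≡ 0 at y ∈ ∅; common: ∅.
Collecting: common zeros = {(0, 8)}, so the count is 1.
Comparison with the Bézout bound: 1 ≤ 1 = deg(f)·deg(g), as expected for curves with no common component (the bound is attained).


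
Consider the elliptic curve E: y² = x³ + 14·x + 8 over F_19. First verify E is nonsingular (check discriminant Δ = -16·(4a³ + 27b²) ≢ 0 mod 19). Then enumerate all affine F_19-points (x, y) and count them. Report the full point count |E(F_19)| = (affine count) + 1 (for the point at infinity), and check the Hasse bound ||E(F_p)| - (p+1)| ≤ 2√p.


Affine points = {(1, 2), (1, 17), (2, 5), (2, 14), (3, 1), (3, 18), (6, 2), (6, 17), (8, 9), (8, 10), (11, 7), (11, 12), (12, 2), (12, 17)}; affine count = 14; |E(F_19)| = 15.

Discriminant check: Δ ∝ 4a³ + 27b² = 4·14³ + 27·8² = 4·2744 + 27·64 ≡ 12 (mod 19). Nonzero ⇒ E is nonsingular.
For each x ∈ F_19, compute rhs = x³ + 14·x + 8 mod 19, then count y ∈ F_19 with y² ≡ rhs.
  x = 0: rhs = 8, matching y values: none (0 points).
  x = 1: rhs = 4, matching y values: 2, 17 (2 points).
  x = 2: rhs = 6, matching y values: 5, 14 (2 points).
  x = 3: rhs = 1, matching y values: 1, 18 (2 points).
  x = 4: rhs = 14, matching y values: none (0 points).
  x = 5: rhs = 13, matching y values: none (0 points).
  x = 6: rhs = 4, matching y values: 2, 17 (2 points).
  x = 7: rhs = 12, matching y values: none (0 points).
  x = 8: rhs = 5, matching y values: 9, 10 (2 points).
  x = 9: rhs = 8, matching y values: none (0 points).
  x = 10: rhs = 8, matching y values: none (0 points).
  x = 11: rhs = 11, matching y values: 7, 12 (2 points).
  x = 12: rhs = 4, matching y values: 2, 17 (2 points).
  x = 13: rhs = 12, matching y values: none (0 points).
  x = 14: rhs = 3, matching y values: none (0 points).
  x = 15: rhs = 2, matching y values: none (0 points).
  x = 16: rhs = 15, matching y values: none (0 points).
  x = 17: rhs = 10, matching y values: none (0 points).
  x = 18: rhs = 12, matching y values: none (0 points).
Total affine count: 14.
Full point count |E(F_19)| = 14 + 1 = 15.
Hasse bound: |15 − (19+1)| = |-5| = 5 ≤ 2√19 ≈ 8.7178 ✓.


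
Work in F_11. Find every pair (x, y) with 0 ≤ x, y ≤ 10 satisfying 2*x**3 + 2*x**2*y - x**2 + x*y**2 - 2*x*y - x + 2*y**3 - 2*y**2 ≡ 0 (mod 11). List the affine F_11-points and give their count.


Affine F_11-points: {(0, 0), (0, 1), (1, 0), (1, 6), (2, 4), (4, 5), (4, 8), (5, 0), (6, 3), (8, 8), (10, 10)}; count = 11.

For each of the 121 pairs (x, y) ∈ F_11², evaluate f(x, y) mod 11. Record the zeros.
  x = 0: [0↦0, 1↦0, 2↦8, 3↦3, 4↦8, 5↦2, 6↦8, 7↦5, 8↦5, 9↦9, 10↦7]  zeros at y ∈ {0, 1}
  x = 1: [0↦0, 1↦1, 2↦1, 3↦1, 4↦2, 5↦5, 6↦0, 7↦10, 8↦3, 9↦2, 10↦8]  zeros at y ∈ {0, 6}
  x = 2: [0↦10, 1↦5, 2↦1, 3↦10, 4↦0, 5↦5, 6↦4, 7↦9, 8↦10, 9↦8, 10↦4]  zeros at y ∈ {4}
  x = 3: [0↦9, 1↦2, 2↦9, 3↦9, 4↦3, 5↦3, 6↦10, 7↦3, 8↦5, 9↦6, 10↦7]  zeros at y ∈ ∅
  x = 4: [0↦9, 1↦4, 2↦4, 3↦10, 4↦1, 5↦0, 6↦8, 7↦4, 8↦0, 9↦8, 10↦7]  zeros at y ∈ {5, 8}
  x = 5: [0↦0, 1↦1, 2↦9, 3↦3, 4↦6, 5↦8, 6↦10, 7↦2, 8↦7, 9↦4, 10↦5]  zeros at y ∈ {0}
  x = 6: [0↦5, 1↦5, 2↦3, 3↦0, 4↦8, 5↦6, 6↦6, 7↦9, 8↦5, 9↦6, 10↦2]  zeros at y ∈ {3}
  x = 7: [0↦3, 1↦6, 2↦9, 3↦2, 4↦8, 5↦6, 6↦8, 7↦4, 8↦6, 9↦4, 10↦10]  zeros at y ∈ ∅
  x = 8: [0↦6, 1↦5, 2↦6, 3↦10, 4↦7, 5↦9, 6↦6, 7↦10, 8↦0, 9↦10, 10↦8]  zeros at y ∈ {8}
  x = 9: [0↦4, 1↦3, 2↦6, 3↦3, 4↦6, 5↦5, 6↦1, 7↦6, 8↦10, 9↦3, 10↦8]  zeros at y ∈ ∅
  x = 10: [0↦9, 1↦1, 2↦10, 3↦4, 4↦6, 5↦6, 6↦5, 7↦4, 8↦4, 9↦6, 10↦0]  zeros at y ∈ {10}
Collecting zeros: affine points = {(0, 0), (0, 1), (1, 0), (1, 6), (2, 4), (4, 5), (4, 8), (5, 0), (6, 3), (8, 8), (10, 10)}.
Total count |C(F_11)_aff| = 11.


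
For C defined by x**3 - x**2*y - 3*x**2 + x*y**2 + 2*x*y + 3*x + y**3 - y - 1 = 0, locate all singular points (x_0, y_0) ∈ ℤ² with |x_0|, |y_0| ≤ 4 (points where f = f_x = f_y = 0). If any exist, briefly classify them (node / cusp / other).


Singular points: {(1, 0)}; classification: cusp.

Compute partial derivatives:
  f_x = 3*x**2 - 2*x*y - 6*x + y**2 + 2*y + 3.
  f_y = -x**2 + 2*x*y + 2*x + 3*y**2 - 1.
Scan x_0 ∈ {−4, ..., 4}. For each x_0, f_y(x_0, y) is a polynomial in y; find its integer roots y ∈ {−4, ..., 4}, then test f_x and f at those candidates.
  x = -4: f_y(-4, y) = 3*y**2 - 8*y - 25; no integer root y with |y| ≤ 4.
  x = -3: f_y(-3, y) = 3*y**2 - 6*y - 16; no integer root y with |y| ≤ 4.
  x = -2: f_y(-2, y) = 3*y**2 - 4*y - 9; no integer root y with |y| ≤ 4.
  x = -1: f_y(-1, y) = 3*y**2 - 2*y - 4; no integer root y with |y| ≤ 4.
  x = 0: f_y(0, y) = 3*y**2 - 1; no integer root y with |y| ≤ 4.
  x = 1: f_y(1, y) = 3*y**2 + 2*y; vanishes at y ∈ {0}. (1, 0): f_x = 0, f = 0 — SINGULAR.
  x = 2: f_y(2, y) = 3*y**2 + 4*y - 1; no integer root y with |y| ≤ 4.
  x = 3: f_y(3, y) = 3*y**2 + 6*y - 4; no integer root y with |y| ≤ 4.
  x = 4: f_y(4, y) = 3*y**2 + 8*y - 9; no integer root y with |y| ≤ 4.
Only singular point on the grid: (1, 0).
Classify: substitute x = 1 + u, y = 0 + v and expand: f = u**3 - u**2*v + u*v**2 + v**3 + v**2.
No constant or linear terms (consistent with a singular point). Quadratic part: v**2. Cubic part: u**3 - u**2*v + u*v**2 + v**3.
The quadratic part v**2 is a perfect square, so there is a single (double) tangent line v = 0, i.e. y = 0. Restricting the cubic part to that line (v = 0) leaves u**3 ≠ 0, so f is not divisible by v and the branch is v² ≈ -u**3 to lowest order — this is a cusp.
Classification: cusp.
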